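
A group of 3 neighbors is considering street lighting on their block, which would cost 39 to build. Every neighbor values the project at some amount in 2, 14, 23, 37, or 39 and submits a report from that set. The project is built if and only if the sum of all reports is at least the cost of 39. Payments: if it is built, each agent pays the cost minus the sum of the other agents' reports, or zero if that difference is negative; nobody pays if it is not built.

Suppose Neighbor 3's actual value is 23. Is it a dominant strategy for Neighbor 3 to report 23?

Yes

Check each profile of the others' reports and compare truth against every alternative report.
Others report (2, 37): truth gives 23, best alternative gives 23.
Others report (2, 39): truth gives 23, best alternative gives 23.
Others report (14, 37): truth gives 23, best alternative gives 23.
Others report (14, 39): truth gives 23, best alternative gives 23.
Others report (23, 23): truth gives 23, best alternative gives 23.
Others report (23, 37): truth gives 23, best alternative gives 23.
(Remaining 19 profiles checked similarly; truth is weakly best in each.)
In every case the truthful report is at least as good as any alternative, so it is a dominant strategy.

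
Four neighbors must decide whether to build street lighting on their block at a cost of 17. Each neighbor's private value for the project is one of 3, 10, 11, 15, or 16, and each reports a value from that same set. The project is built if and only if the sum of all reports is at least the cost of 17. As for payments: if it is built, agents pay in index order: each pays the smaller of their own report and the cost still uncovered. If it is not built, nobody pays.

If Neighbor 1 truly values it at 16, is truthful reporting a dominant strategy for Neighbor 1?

No

Consider the case where Neighbor 2 reports 3, Neighbor 3 reports 3 and Neighbor 4 reports 3.
Truthful report 16: project built, pays 16, utility 16 - 16 = 0.
Report 10 instead: project built, pays 10, utility 16 - 10 = 6.
Since 6 > 0, reporting 10 is strictly better here, so truthful reporting is not dominant.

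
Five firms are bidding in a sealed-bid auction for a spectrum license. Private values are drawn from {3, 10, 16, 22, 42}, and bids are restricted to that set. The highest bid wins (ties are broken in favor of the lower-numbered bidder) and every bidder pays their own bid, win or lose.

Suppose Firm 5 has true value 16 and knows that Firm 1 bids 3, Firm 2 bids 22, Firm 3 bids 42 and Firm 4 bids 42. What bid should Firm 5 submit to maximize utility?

Bid 3: loses but pays 3, utility -3.
Bid 10: loses but pays 10, utility -10.
Bid 16: loses but pays 16, utility -16.
Bid 22: loses but pays 22, utility -22.
Bid 42: loses but pays 42, utility -42.
The best choice is 3 with utility -3.

3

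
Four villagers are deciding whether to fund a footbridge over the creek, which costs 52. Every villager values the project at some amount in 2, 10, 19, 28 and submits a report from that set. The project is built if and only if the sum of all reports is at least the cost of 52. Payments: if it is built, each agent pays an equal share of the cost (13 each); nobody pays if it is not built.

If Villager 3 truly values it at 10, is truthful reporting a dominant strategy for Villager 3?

No

Consider the case where Villager 1 reports 2, Villager 2 reports 19 and Villager 4 reports 28.
Truthful report 10: project built, pays 13, utility 10 - 13 = -3.
Report 2 instead: project not built, utility 0.
Since 0 > -3, reporting 2 is strictly better here, so truthful reporting is not dominant.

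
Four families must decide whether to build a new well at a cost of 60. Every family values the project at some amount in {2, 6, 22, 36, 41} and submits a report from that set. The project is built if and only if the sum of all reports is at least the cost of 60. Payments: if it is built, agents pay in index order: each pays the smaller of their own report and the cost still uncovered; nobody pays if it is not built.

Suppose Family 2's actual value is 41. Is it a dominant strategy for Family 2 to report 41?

Consider the case where Family 1 reports 2, Family 3 reports 2 and Family 4 reports 22.
Truthful report 41: project built, pays 41, utility 41 - 41 = 0.
Report 36 instead: project built, pays 36, utility 41 - 36 = 5.
Since 5 > 0, reporting 36 is strictly better here, so truthful reporting is not dominant.

No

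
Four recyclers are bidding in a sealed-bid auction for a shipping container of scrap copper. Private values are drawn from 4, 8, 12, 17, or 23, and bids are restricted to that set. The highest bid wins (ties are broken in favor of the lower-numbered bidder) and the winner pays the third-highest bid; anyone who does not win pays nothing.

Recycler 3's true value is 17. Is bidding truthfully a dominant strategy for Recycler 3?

Consider the case where Recycler 1 bids 4, Recycler 2 bids 4 and Recycler 4 bids 23.
Truthful bid 17: loses, pays 0, utility 0.
Bid 23 instead: wins, pays 4, utility 17 - 4 = 13.
Since 13 > 0, bidding 23 is strictly better here, so truthful bidding is not dominant.

No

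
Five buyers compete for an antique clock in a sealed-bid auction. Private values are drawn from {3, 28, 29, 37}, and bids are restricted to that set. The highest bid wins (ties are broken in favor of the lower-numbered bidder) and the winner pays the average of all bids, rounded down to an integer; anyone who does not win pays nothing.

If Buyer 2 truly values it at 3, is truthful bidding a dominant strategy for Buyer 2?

Yes

Check each profile of the others' bids and compare truth against every alternative bid.
Others bid (3, 28, 28, 28): truth gives 0, best alternative gives -20.
Others bid (3, 3, 28, 28): truth gives 0, best alternative gives -15.
Others bid (3, 28, 3, 28): truth gives 0, best alternative gives -15.
Others bid (3, 28, 28, 3): truth gives 0, best alternative gives -15.
Others bid (3, 3, 3, 28): truth gives 0, best alternative gives -10.
Others bid (3, 3, 28, 3): truth gives 0, best alternative gives -10.
(Remaining 250 profiles checked similarly; truth is weakly best in each.)
In every case the truthful bid is at least as good as any alternative, so it is a dominant strategy.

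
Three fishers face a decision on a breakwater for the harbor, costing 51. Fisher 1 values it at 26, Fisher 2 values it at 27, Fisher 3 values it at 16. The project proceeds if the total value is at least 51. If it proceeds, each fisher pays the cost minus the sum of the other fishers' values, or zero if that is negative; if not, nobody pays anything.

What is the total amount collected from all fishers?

Total value 69 ≥ cost 51, so it is built.
Fisher 1: others sum to 43; max(0, 51 - 43) = 8.
Fisher 2: others sum to 42; max(0, 51 - 42) = 9.
Fisher 3: others sum to 53; max(0, 51 - 53) = 0.
Total collected = 8 + 9 + 0 = 17.

17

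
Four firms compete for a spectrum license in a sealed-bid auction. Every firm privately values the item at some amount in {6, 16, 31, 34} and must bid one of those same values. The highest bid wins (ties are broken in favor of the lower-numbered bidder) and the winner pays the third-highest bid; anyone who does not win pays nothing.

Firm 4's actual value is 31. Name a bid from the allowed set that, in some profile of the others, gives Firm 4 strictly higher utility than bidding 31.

Suppose Firm 1 bids 6, Firm 2 bids 6 and Firm 3 bids 31.
Bid 31: loses, pays 0, utility 0.
Bid 34: wins, pays 6, utility 31 - 6 = 25.
So bidding 34 beats truth here (25 > 0).

34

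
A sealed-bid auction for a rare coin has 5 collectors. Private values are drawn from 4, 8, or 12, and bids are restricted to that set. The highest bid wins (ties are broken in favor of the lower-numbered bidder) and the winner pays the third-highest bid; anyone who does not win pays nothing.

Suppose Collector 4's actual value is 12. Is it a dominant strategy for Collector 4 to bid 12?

Check each profile of the others' bids and compare truth against every alternative bid.
Others bid (4, 4, 4, 12): truth gives 8, best alternative gives 0.
Others bid (4, 4, 8, 4): truth gives 8, best alternative gives 0.
Others bid (4, 8, 4, 4): truth gives 8, best alternative gives 0.
Others bid (8, 4, 4, 4): truth gives 8, best alternative gives 0.
Others bid (4, 4, 8, 8): truth gives 4, best alternative gives 0.
Others bid (4, 4, 8, 12): truth gives 4, best alternative gives 0.
(Remaining 75 profiles checked similarly; truth is weakly best in each.)
In every case the truthful bid is at least as good as any alternative, so it is a dominant strategy.

Yes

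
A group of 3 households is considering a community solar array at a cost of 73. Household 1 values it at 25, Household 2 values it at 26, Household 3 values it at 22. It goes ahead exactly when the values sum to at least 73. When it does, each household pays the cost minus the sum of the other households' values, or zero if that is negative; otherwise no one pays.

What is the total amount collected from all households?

Total value 73 ≥ cost 73, so it is built.
Household 1: others sum to 48; max(0, 73 - 48) = 25.
Household 2: others sum to 47; max(0, 73 - 47) = 26.
Household 3: others sum to 51; max(0, 73 - 51) = 22.
Total collected = 25 + 26 + 22 = 73.

73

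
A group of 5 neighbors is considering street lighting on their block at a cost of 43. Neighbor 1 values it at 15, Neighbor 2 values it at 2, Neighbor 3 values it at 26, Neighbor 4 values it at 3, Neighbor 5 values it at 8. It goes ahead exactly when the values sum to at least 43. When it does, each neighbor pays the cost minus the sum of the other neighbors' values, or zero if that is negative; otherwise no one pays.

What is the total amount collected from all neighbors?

19

Total value 54 ≥ cost 43, so it is built.
Neighbor 1: others sum to 39; max(0, 43 - 39) = 4.
Neighbor 2: others sum to 52; max(0, 43 - 52) = 0.
Neighbor 3: others sum to 28; max(0, 43 - 28) = 15.
Neighbor 4: others sum to 51; max(0, 43 - 51) = 0.
Neighbor 5: others sum to 46; max(0, 43 - 46) = 0.
Total collected = 4 + 0 + 15 + 0 + 0 = 19.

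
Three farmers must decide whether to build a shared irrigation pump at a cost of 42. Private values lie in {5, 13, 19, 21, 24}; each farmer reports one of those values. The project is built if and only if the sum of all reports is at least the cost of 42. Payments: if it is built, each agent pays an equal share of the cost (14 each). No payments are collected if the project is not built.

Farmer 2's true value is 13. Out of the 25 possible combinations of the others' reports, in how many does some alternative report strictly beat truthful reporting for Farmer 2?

6

Others report (5, 24): truth gives -1; report 5 gives 0 > -1. Violating.
Others report (13, 19): truth gives -1; report 5 gives 0 > -1. Violating.
Others report (13, 21): truth gives -1; report 5 gives 0 > -1. Violating.
Others report (19, 13): truth gives -1; report 5 gives 0 > -1. Violating.
Others report (5, 5): truth gives 0; no alternative beats it.
Others report (5, 13): truth gives 0; no alternative beats it.
(Checking all 25 profiles: 6 have a profitable deviation, 19 do not.)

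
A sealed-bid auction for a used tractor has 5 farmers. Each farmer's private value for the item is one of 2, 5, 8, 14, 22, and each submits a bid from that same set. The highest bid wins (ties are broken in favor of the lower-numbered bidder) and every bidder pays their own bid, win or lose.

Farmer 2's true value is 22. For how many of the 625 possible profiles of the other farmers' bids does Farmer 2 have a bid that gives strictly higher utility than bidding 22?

317

Others bid (2, 2, 2, 2): truth gives 0; bid 5 gives 17 > 0. Violating.
Others bid (2, 2, 2, 5): truth gives 0; bid 5 gives 17 > 0. Violating.
Others bid (2, 2, 2, 8): truth gives 0; bid 8 gives 14 > 0. Violating.
Others bid (2, 2, 2, 14): truth gives 0; bid 14 gives 8 > 0. Violating.
Others bid (2, 2, 2, 22): truth gives 0; no alternative beats it.
Others bid (2, 2, 5, 22): truth gives 0; no alternative beats it.
(Checking all 625 profiles: 317 have a profitable deviation, 308 do not.)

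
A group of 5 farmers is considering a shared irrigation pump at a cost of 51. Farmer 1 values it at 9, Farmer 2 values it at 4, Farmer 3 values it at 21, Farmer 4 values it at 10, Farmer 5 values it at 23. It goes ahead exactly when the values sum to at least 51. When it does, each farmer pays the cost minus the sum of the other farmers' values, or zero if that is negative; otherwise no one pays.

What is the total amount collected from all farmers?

Total value 67 ≥ cost 51, so it is built.
Farmer 1: others sum to 58; max(0, 51 - 58) = 0.
Farmer 2: others sum to 63; max(0, 51 - 63) = 0.
Farmer 3: others sum to 46; max(0, 51 - 46) = 5.
Farmer 4: others sum to 57; max(0, 51 - 57) = 0.
Farmer 5: others sum to 44; max(0, 51 - 44) = 7.
Total collected = 0 + 0 + 5 + 0 + 7 = 12.

12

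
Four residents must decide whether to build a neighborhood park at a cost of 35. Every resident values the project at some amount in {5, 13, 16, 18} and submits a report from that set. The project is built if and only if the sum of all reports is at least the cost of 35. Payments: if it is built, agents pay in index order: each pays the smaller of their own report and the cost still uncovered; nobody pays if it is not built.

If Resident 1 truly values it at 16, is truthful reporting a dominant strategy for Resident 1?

Consider the case where Resident 2 reports 5, Resident 3 reports 5 and Resident 4 reports 13.
Truthful report 16: project built, pays 16, utility 16 - 16 = 0.
Report 13 instead: project built, pays 13, utility 16 - 13 = 3.
Since 3 > 0, reporting 13 is strictly better here, so truthful reporting is not dominant.

No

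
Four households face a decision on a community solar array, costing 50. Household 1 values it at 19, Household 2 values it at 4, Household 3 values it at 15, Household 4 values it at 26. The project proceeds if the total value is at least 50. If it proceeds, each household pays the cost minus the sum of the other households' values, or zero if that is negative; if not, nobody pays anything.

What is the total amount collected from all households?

Total value 64 ≥ cost 50, so it is built.
Household 1: others sum to 45; max(0, 50 - 45) = 5.
Household 2: others sum to 60; max(0, 50 - 60) = 0.
Household 3: others sum to 49; max(0, 50 - 49) = 1.
Household 4: others sum to 38; max(0, 50 - 38) = 12.
Total collected = 5 + 0 + 1 + 12 = 18.

18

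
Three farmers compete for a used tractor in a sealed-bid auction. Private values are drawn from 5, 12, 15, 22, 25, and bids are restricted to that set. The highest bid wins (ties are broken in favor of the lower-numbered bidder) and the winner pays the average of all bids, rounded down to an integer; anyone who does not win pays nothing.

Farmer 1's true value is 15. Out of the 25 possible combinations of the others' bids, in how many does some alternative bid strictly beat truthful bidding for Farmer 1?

4

Others bid (5, 5): truth gives 7; bid 5 gives 10 > 7. Violating.
Others bid (5, 12): truth gives 5; bid 12 gives 6 > 5. Violating.
Others bid (12, 5): truth gives 5; bid 12 gives 6 > 5. Violating.
Others bid (12, 12): truth gives 2; bid 12 gives 3 > 2. Violating.
Others bid (5, 15): truth gives 4; no alternative beats it.
Others bid (5, 22): truth gives 0; no alternative beats it.
(Checking all 25 profiles: 4 have a profitable deviation, 21 do not.)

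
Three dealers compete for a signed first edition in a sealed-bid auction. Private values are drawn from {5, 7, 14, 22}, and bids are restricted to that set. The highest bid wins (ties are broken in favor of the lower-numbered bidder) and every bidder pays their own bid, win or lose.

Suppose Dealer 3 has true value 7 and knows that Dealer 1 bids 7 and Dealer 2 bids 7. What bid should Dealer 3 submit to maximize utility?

Bid 5: loses but pays 5, utility -5.
Bid 7: loses but pays 7, utility -7.
Bid 14: wins, pays 14, utility 7 - 14 = -7.
Bid 22: wins, pays 22, utility 7 - 22 = -15.
The best choice is 5 with utility -5.

5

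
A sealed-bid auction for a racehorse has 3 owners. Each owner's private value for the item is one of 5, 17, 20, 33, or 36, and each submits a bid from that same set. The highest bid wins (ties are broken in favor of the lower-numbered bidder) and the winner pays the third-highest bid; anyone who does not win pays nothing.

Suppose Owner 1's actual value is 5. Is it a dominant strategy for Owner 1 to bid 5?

Yes

Check each profile of the others' bids and compare truth against every alternative bid.
Others bid (17, 17): truth gives 0, best alternative gives -12.
Others bid (5, 5): truth gives 0, best alternative gives 0.
Others bid (5, 17): truth gives 0, best alternative gives 0.
Others bid (5, 20): truth gives 0, best alternative gives 0.
Others bid (5, 33): truth gives 0, best alternative gives 0.
Others bid (5, 36): truth gives 0, best alternative gives 0.
(Remaining 19 profiles checked similarly; truth is weakly best in each.)
In every case the truthful bid is at least as good as any alternative, so it is a dominant strategy.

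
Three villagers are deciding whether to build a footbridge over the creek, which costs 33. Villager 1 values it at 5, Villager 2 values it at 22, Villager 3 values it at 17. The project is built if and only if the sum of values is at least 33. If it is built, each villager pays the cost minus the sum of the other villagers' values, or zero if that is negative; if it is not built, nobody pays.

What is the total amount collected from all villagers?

Total value 44 ≥ cost 33, so it is built.
Villager 1: others sum to 39; max(0, 33 - 39) = 0.
Villager 2: others sum to 22; max(0, 33 - 22) = 11.
Villager 3: others sum to 27; max(0, 33 - 27) = 6.
Total collected = 0 + 11 + 6 = 17.

17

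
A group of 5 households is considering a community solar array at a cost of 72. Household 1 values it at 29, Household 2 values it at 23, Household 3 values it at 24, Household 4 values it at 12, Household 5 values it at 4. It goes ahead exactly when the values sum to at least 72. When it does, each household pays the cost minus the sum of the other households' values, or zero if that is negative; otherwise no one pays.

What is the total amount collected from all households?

Total value 92 ≥ cost 72, so it is built.
Household 1: others sum to 63; max(0, 72 - 63) = 9.
Household 2: others sum to 69; max(0, 72 - 69) = 3.
Household 3: others sum to 68; max(0, 72 - 68) = 4.
Household 4: others sum to 80; max(0, 72 - 80) = 0.
Household 5: others sum to 88; max(0, 72 - 88) = 0.
Total collected = 9 + 3 + 4 + 0 + 0 = 16.

16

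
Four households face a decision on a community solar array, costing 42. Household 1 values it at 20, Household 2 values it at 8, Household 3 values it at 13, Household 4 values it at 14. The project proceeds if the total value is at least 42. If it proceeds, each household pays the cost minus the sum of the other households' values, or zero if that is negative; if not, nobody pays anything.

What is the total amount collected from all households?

Total value 55 ≥ cost 42, so it is built.
Household 1: others sum to 35; max(0, 42 - 35) = 7.
Household 2: others sum to 47; max(0, 42 - 47) = 0.
Household 3: others sum to 42; max(0, 42 - 42) = 0.
Household 4: others sum to 41; max(0, 42 - 41) = 1.
Total collected = 7 + 0 + 0 + 1 = 8.

8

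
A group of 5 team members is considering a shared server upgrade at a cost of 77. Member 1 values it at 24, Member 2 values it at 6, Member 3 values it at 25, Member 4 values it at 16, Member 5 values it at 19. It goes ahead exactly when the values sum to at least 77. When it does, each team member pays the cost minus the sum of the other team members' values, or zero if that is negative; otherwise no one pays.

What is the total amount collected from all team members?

32

Total value 90 ≥ cost 77, so it is built.
Member 1: others sum to 66; max(0, 77 - 66) = 11.
Member 2: others sum to 84; max(0, 77 - 84) = 0.
Member 3: others sum to 65; max(0, 77 - 65) = 12.
Member 4: others sum to 74; max(0, 77 - 74) = 3.
Member 5: others sum to 71; max(0, 77 - 71) = 6.
Total collected = 11 + 0 + 12 + 3 + 6 = 32.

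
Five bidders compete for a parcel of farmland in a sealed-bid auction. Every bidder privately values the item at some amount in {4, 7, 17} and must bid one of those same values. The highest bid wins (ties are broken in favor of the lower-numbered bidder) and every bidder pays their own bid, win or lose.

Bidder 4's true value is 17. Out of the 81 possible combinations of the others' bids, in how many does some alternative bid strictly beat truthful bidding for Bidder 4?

Others bid (4, 4, 4, 4): truth gives 0; bid 7 gives 10 > 0. Violating.
Others bid (4, 4, 4, 7): truth gives 0; bid 7 gives 10 > 0. Violating.
Others bid (4, 4, 17, 4): truth gives -17; bid 4 gives -4 > -17. Violating.
Others bid (4, 4, 17, 7): truth gives -17; bid 4 gives -4 > -17. Violating.
Others bid (4, 4, 4, 17): truth gives 0; no alternative beats it.
Others bid (4, 4, 7, 4): truth gives 0; no alternative beats it.
(Checking all 81 profiles: 59 have a profitable deviation, 22 do not.)

59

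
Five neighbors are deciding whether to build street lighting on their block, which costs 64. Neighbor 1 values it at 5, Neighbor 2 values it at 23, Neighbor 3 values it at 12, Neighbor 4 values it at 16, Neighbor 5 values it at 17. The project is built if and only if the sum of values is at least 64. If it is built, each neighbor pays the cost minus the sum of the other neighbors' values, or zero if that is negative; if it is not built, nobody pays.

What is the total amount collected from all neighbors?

32

Total value 73 ≥ cost 64, so it is built.
Neighbor 1: others sum to 68; max(0, 64 - 68) = 0.
Neighbor 2: others sum to 50; max(0, 64 - 50) = 14.
Neighbor 3: others sum to 61; max(0, 64 - 61) = 3.
Neighbor 4: others sum to 57; max(0, 64 - 57) = 7.
Neighbor 5: others sum to 56; max(0, 64 - 56) = 8.
Total collected = 0 + 14 + 3 + 7 + 8 = 32.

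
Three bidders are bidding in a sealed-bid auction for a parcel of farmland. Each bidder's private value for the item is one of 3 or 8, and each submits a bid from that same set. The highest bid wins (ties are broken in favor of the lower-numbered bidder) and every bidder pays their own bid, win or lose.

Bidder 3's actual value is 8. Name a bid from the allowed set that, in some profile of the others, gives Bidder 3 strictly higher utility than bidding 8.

3

Suppose Bidder 1 bids 3 and Bidder 2 bids 8.
Bid 8: loses but pays 8, utility -8.
Bid 3: loses but pays 3, utility -3.
So bidding 3 beats truth here (-3 > -8).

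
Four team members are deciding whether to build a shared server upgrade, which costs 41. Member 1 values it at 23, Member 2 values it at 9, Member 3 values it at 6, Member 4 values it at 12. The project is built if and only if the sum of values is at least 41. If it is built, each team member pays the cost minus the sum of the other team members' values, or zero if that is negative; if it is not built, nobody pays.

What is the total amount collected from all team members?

17

Total value 50 ≥ cost 41, so it is built.
Member 1: others sum to 27; max(0, 41 - 27) = 14.
Member 2: others sum to 41; max(0, 41 - 41) = 0.
Member 3: others sum to 44; max(0, 41 - 44) = 0.
Member 4: others sum to 38; max(0, 41 - 38) = 3.
Total collected = 14 + 0 + 0 + 3 = 17.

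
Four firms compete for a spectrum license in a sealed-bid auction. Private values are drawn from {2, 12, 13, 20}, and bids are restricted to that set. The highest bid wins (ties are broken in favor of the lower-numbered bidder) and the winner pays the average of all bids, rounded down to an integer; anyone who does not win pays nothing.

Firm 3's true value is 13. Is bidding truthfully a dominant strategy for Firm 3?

Consider the case where Firm 1 bids 2, Firm 2 bids 2 and Firm 4 bids 20.
Truthful bid 13: loses, pays 0, utility 0.
Bid 20 instead: wins, pays 11, utility 13 - 11 = 2.
Since 2 > 0, bidding 20 is strictly better here, so truthful bidding is not dominant.

No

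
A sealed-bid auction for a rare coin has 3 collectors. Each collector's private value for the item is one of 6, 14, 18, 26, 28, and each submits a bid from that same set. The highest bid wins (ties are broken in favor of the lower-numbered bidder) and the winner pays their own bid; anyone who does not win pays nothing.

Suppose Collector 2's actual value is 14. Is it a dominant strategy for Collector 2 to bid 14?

Yes

Check each profile of the others' bids and compare truth against every alternative bid.
Others bid (6, 6): truth gives 0, best alternative gives 0.
Others bid (6, 14): truth gives 0, best alternative gives 0.
Others bid (6, 18): truth gives 0, best alternative gives 0.
Others bid (6, 26): truth gives 0, best alternative gives 0.
Others bid (6, 28): truth gives 0, best alternative gives 0.
Others bid (14, 6): truth gives 0, best alternative gives 0.
(Remaining 19 profiles checked similarly; truth is weakly best in each.)
In every case the truthful bid is at least as good as any alternative, so it is a dominant strategy.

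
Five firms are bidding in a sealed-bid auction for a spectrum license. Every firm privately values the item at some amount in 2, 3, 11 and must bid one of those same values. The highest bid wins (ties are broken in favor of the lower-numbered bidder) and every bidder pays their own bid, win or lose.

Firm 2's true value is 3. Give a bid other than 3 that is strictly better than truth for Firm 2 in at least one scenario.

2

Suppose Firm 1 bids 2, Firm 3 bids 2, Firm 4 bids 2 and Firm 5 bids 11.
Bid 3: loses but pays 3, utility -3.
Bid 2: loses but pays 2, utility -2.
So bidding 2 beats truth here (-2 > -3).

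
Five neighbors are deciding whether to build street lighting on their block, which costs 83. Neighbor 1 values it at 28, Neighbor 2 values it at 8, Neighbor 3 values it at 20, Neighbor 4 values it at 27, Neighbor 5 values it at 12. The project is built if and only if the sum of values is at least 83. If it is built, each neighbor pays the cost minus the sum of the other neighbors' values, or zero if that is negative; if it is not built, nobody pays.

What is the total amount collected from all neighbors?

39

Total value 95 ≥ cost 83, so it is built.
Neighbor 1: others sum to 67; max(0, 83 - 67) = 16.
Neighbor 2: others sum to 87; max(0, 83 - 87) = 0.
Neighbor 3: others sum to 75; max(0, 83 - 75) = 8.
Neighbor 4: others sum to 68; max(0, 83 - 68) = 15.
Neighbor 5: others sum to 83; max(0, 83 - 83) = 0.
Total collected = 16 + 0 + 8 + 15 + 0 = 39.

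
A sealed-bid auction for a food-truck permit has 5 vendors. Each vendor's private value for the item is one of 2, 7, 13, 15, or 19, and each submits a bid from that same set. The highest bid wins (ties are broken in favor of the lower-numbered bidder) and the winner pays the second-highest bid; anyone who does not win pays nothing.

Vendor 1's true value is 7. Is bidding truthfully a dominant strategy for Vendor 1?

Check each profile of the others' bids and compare truth against every alternative bid.
Others bid (2, 2, 2, 2): truth gives 5, best alternative gives 5.
Others bid (2, 2, 2, 7): truth gives 0, best alternative gives 0.
Others bid (2, 2, 2, 13): truth gives 0, best alternative gives 0.
Others bid (2, 2, 2, 15): truth gives 0, best alternative gives 0.
Others bid (2, 2, 2, 19): truth gives 0, best alternative gives 0.
Others bid (2, 2, 7, 2): truth gives 0, best alternative gives 0.
(Remaining 619 profiles checked similarly; truth is weakly best in each.)
In every case the truthful bid is at least as good as any alternative, so it is a dominant strategy.

Yes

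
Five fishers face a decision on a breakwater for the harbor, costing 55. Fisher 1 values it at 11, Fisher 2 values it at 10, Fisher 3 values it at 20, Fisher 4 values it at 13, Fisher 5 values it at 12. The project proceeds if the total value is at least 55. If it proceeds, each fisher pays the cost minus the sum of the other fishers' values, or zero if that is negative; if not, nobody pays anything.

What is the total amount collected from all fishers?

Total value 66 ≥ cost 55, so it is built.
Fisher 1: others sum to 55; max(0, 55 - 55) = 0.
Fisher 2: others sum to 56; max(0, 55 - 56) = 0.
Fisher 3: others sum to 46; max(0, 55 - 46) = 9.
Fisher 4: others sum to 53; max(0, 55 - 53) = 2.
Fisher 5: others sum to 54; max(0, 55 - 54) = 1.
Total collected = 0 + 0 + 9 + 2 + 1 = 12.

12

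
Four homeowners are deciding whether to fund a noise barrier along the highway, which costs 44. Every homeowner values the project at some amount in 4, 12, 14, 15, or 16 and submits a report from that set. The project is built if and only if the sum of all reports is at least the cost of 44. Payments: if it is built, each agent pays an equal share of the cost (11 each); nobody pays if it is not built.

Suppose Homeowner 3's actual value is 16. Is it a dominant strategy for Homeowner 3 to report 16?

Yes

Check each profile of the others' reports and compare truth against every alternative report.
Others report (4, 12, 12): truth gives 5, best alternative gives 0.
Others report (12, 4, 12): truth gives 5, best alternative gives 0.
Others report (12, 12, 4): truth gives 5, best alternative gives 0.
Others report (4, 12, 14): truth gives 5, best alternative gives 5.
Others report (4, 12, 15): truth gives 5, best alternative gives 5.
Others report (4, 12, 16): truth gives 5, best alternative gives 5.
(Remaining 119 profiles checked similarly; truth is weakly best in each.)
In every case the truthful report is at least as good as any alternative, so it is a dominant strategy.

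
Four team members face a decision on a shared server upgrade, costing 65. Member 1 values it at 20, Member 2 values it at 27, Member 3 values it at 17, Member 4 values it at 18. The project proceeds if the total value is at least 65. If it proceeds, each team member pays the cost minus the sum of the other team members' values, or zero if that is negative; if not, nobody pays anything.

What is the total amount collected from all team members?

14

Total value 82 ≥ cost 65, so it is built.
Member 1: others sum to 62; max(0, 65 - 62) = 3.
Member 2: others sum to 55; max(0, 65 - 55) = 10.
Member 3: others sum to 65; max(0, 65 - 65) = 0.
Member 4: others sum to 64; max(0, 65 - 64) = 1.
Total collected = 3 + 10 + 0 + 1 = 14.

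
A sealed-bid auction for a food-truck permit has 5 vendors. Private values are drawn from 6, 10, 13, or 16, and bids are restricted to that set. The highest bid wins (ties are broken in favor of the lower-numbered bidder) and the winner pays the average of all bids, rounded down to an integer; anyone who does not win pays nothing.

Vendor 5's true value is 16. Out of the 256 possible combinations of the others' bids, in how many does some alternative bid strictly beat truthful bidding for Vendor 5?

6

Others bid (6, 6, 6, 6): truth gives 8; bid 10 gives 10 > 8. Violating.
Others bid (6, 10, 10, 10): truth gives 6; bid 13 gives 7 > 6. Violating.
Others bid (10, 6, 10, 10): truth gives 6; bid 13 gives 7 > 6. Violating.
Others bid (10, 10, 6, 10): truth gives 6; bid 13 gives 7 > 6. Violating.
Others bid (6, 6, 6, 10): truth gives 8; no alternative beats it.
Others bid (6, 6, 6, 13): truth gives 7; no alternative beats it.
(Checking all 256 profiles: 6 have a profitable deviation, 250 do not.)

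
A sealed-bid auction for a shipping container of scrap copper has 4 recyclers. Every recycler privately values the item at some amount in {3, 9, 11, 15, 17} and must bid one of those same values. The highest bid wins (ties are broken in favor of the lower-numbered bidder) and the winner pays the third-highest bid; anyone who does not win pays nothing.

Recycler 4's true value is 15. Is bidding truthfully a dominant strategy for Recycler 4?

Consider the case where Recycler 1 bids 3, Recycler 2 bids 3 and Recycler 3 bids 15.
Truthful bid 15: loses, pays 0, utility 0.
Bid 17 instead: wins, pays 3, utility 15 - 3 = 12.
Since 12 > 0, bidding 17 is strictly better here, so truthful bidding is not dominant.

No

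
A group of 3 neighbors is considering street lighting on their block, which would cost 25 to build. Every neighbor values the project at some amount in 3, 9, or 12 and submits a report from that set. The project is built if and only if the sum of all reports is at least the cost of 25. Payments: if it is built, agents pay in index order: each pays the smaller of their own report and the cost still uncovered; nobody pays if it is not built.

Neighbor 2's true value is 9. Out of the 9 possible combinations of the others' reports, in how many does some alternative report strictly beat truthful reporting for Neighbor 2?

1

Others report (12, 12): truth gives 0; report 3 gives 6 > 0. Violating.
Others report (3, 3): truth gives 0; no alternative beats it.
Others report (3, 9): truth gives 0; no alternative beats it.
(Checking all 9 profiles: 1 has a profitable deviation, 8 do not.)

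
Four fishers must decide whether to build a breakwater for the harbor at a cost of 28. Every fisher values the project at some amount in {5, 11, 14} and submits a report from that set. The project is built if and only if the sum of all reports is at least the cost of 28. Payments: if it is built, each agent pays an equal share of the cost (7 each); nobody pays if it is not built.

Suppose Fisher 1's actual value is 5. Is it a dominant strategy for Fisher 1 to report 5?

Check each profile of the others' reports and compare truth against every alternative report.
Others report (5, 5, 11): truth gives 0, best alternative gives -2.
Others report (5, 11, 5): truth gives 0, best alternative gives -2.
Others report (11, 5, 5): truth gives 0, best alternative gives -2.
Others report (5, 5, 14): truth gives -2, best alternative gives -2.
Others report (5, 11, 11): truth gives -2, best alternative gives -2.
Others report (5, 11, 14): truth gives -2, best alternative gives -2.
(Remaining 21 profiles checked similarly; truth is weakly best in each.)
In every case the truthful report is at least as good as any alternative, so it is a dominant strategy.

Yes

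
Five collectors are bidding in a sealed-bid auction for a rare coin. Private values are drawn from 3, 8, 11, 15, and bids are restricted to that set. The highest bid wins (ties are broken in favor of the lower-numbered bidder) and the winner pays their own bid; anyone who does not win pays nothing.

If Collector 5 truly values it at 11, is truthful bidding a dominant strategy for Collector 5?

No

Consider the case where Collector 1 bids 3, Collector 2 bids 3, Collector 3 bids 3 and Collector 4 bids 3.
Truthful bid 11: wins, pays 11, utility 11 - 11 = 0.
Bid 8 instead: wins, pays 8, utility 11 - 8 = 3.
Since 3 > 0, bidding 8 is strictly better here, so truthful bidding is not dominant.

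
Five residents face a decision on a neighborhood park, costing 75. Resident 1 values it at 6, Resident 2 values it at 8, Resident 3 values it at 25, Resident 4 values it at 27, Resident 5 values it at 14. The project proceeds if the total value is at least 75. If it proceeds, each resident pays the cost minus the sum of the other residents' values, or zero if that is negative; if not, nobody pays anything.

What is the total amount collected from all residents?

55

Total value 80 ≥ cost 75, so it is built.
Resident 1: others sum to 74; max(0, 75 - 74) = 1.
Resident 2: others sum to 72; max(0, 75 - 72) = 3.
Resident 3: others sum to 55; max(0, 75 - 55) = 20.
Resident 4: others sum to 53; max(0, 75 - 53) = 22.
Resident 5: others sum to 66; max(0, 75 - 66) = 9.
Total collected = 1 + 3 + 20 + 22 + 9 = 55.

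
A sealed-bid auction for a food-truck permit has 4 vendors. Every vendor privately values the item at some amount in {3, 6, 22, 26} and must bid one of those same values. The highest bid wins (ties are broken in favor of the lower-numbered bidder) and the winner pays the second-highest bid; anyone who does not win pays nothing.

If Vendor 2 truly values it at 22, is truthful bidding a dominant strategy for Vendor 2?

Check each profile of the others' bids and compare truth against every alternative bid.
Others bid (3, 3, 3): truth gives 19, best alternative gives 19.
Others bid (3, 3, 6): truth gives 16, best alternative gives 16.
Others bid (3, 6, 3): truth gives 16, best alternative gives 16.
Others bid (3, 6, 6): truth gives 16, best alternative gives 16.
Others bid (6, 3, 3): truth gives 16, best alternative gives 16.
Others bid (6, 3, 6): truth gives 16, best alternative gives 16.
(Remaining 58 profiles checked similarly; truth is weakly best in each.)
In every case the truthful bid is at least as good as any alternative, so it is a dominant strategy.

Yes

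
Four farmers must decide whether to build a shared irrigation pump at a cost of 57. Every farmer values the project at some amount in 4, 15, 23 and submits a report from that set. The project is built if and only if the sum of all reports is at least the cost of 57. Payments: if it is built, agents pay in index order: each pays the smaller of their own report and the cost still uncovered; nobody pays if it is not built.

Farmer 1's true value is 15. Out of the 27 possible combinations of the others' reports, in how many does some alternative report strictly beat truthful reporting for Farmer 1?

Others report (15, 15, 23): truth gives 0; report 4 gives 11 > 0. Violating.
Others report (15, 23, 15): truth gives 0; report 4 gives 11 > 0. Violating.
Others report (15, 23, 23): truth gives 0; report 4 gives 11 > 0. Violating.
Others report (23, 15, 15): truth gives 0; report 4 gives 11 > 0. Violating.
Others report (4, 4, 4): truth gives 0; no alternative beats it.
Others report (4, 4, 15): truth gives 0; no alternative beats it.
(Checking all 27 profiles: 7 have a profitable deviation, 20 do not.)

7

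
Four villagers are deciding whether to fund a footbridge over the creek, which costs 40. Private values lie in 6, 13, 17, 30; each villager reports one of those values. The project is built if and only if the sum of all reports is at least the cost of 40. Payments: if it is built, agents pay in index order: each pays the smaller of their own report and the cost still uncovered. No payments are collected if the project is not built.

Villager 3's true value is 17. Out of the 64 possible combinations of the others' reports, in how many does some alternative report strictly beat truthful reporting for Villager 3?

Others report (6, 6, 17): truth gives 0; report 13 gives 4 > 0. Violating.
Others report (6, 6, 30): truth gives 0; report 6 gives 11 > 0. Violating.
Others report (6, 13, 13): truth gives 0; report 13 gives 4 > 0. Violating.
Others report (6, 13, 17): truth gives 0; report 6 gives 11 > 0. Violating.
Others report (6, 6, 6): truth gives 0; no alternative beats it.
Others report (6, 6, 13): truth gives 0; no alternative beats it.
(Checking all 64 profiles: 28 have a profitable deviation, 36 do not.)

28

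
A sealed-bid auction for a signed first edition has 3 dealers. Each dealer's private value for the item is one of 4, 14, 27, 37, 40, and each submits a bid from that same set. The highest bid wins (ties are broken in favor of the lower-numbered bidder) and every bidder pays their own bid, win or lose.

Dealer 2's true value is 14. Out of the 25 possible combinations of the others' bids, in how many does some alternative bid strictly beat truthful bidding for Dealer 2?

Others bid (4, 27): truth gives -14; bid 4 gives -4 > -14. Violating.
Others bid (4, 37): truth gives -14; bid 4 gives -4 > -14. Violating.
Others bid (4, 40): truth gives -14; bid 4 gives -4 > -14. Violating.
Others bid (14, 4): truth gives -14; bid 4 gives -4 > -14. Violating.
Others bid (4, 4): truth gives 0; no alternative beats it.
Others bid (4, 14): truth gives 0; no alternative beats it.
(Checking all 25 profiles: 23 have a profitable deviation, 2 do not.)

23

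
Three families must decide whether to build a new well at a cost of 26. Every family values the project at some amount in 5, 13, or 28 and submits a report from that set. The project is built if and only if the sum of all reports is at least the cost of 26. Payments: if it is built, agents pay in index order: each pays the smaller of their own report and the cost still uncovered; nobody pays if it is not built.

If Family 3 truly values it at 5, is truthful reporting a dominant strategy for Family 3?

Yes

Check each profile of the others' reports and compare truth against every alternative report.
Others report (5, 13): truth gives 0, best alternative gives -3.
Others report (13, 5): truth gives 0, best alternative gives -3.
Others report (5, 28): truth gives 5, best alternative gives 5.
Others report (13, 13): truth gives 5, best alternative gives 5.
Others report (13, 28): truth gives 5, best alternative gives 5.
Others report (28, 5): truth gives 5, best alternative gives 5.
(Remaining 3 profiles checked similarly; truth is weakly best in each.)
In every case the truthful report is at least as good as any alternative, so it is a dominant strategy.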